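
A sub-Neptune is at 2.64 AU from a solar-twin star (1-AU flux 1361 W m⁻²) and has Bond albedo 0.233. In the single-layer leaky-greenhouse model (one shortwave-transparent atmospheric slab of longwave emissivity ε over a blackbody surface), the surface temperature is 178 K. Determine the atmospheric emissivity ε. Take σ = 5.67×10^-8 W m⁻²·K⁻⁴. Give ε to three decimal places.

Flux at the orbit: S = 1361/(2.64)² = 195.3 W m⁻².
First, T_e = [195.3·(1−0.233)/(4σ)]^(1/4) = 160.3 K.
T_s⁴ = T_e⁴·2/(2−ε) → ε = 2 − 2(T_e/T_s)⁴ = 2 − 2·(160.3/178)⁴ = 0.6843.

0.684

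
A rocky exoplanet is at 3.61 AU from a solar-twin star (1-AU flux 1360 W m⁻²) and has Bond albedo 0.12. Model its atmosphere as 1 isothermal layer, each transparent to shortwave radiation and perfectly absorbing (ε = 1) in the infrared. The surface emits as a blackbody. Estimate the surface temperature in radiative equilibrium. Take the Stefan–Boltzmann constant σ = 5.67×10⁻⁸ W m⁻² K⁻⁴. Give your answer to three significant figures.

Flux at the orbit: S = 1360/(3.61)² = 104.4 W m⁻².
The effective emission temperature is T_e = [S(1−α)/(4σ)]^¼ = 141.9 K.
Layer-by-layer balance gives σT_s⁴ = (N+1)σT_e⁴, so T_s = 2^¼·141.9 = 168.7 K.

169 K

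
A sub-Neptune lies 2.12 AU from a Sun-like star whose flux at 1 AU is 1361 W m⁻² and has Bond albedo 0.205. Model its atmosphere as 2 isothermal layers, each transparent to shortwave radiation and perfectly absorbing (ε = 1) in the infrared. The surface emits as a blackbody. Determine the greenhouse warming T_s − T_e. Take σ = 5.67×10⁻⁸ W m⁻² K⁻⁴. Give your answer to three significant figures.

57.1 K

By the inverse-square law, S = 1361/2.12² = 302.8 W m⁻².
OLR = S(1−α)/4 = 60.19 W m⁻²; the top layer radiates at T_e = 180.5 K.
Surface: T_s = (3)^¼·T_e = 237.6 K.
Warming: T_s − T_e = 57.05 K.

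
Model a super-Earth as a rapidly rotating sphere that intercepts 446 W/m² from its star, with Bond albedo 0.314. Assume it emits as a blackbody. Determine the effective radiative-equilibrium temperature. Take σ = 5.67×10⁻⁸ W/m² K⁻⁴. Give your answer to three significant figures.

Absorbed flux (global mean): S(1−α)/4 = 446.0·0.686/4 = 76.49 W/m².
In equilibrium σT⁴ equals this, so T = 191.6 K.

192 K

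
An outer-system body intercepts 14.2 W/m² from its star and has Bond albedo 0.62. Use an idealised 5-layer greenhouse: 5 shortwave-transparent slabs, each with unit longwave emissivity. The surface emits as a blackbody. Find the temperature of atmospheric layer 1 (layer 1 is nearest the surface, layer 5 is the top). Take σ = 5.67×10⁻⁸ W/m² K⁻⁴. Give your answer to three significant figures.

OLR = S(1−α)/4 = 1.349 W/m²; the top layer radiates at T_e = 69.84 K.
The net upward flux σT_e⁴ is constant between every pair of levels, so T_k⁴ = (N+1−k)T_e⁴.
With k = 1: T_1 = (5+1−1)^¼·69.84 K = 104.4 K.

104 K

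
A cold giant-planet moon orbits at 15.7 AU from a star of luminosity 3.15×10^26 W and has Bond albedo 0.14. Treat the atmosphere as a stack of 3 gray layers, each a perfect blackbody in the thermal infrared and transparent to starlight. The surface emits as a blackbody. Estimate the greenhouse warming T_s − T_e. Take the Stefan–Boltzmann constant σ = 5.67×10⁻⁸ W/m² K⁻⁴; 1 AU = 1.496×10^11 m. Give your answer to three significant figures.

26.7 kelvin

Orbital distance: d = 15.7 AU = 2.349×10^12 m.
Spreading L over a sphere of radius d: S = 3.15×10^26/(4π·2.35×10^12²) = 4.544 W/m².
The effective emission temperature is T_e = [S(1−α)/(4σ)]^¼ = 64.43 K.
Surface: T_s = (4)^¼·T_e = 91.11 K.
Warming: T_s − T_e = 26.69 K.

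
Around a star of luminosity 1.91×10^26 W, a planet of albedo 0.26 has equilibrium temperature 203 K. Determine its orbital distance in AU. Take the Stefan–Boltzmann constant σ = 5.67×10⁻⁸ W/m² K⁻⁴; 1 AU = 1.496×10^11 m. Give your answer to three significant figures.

1.14 AU

Energy balance gives S = 4σT⁴/(1−α) = 520.5 W/m².
Then d = [L/(4πS)]^(1/2) = 1.709×10^11 m, i.e. 1.142 AU.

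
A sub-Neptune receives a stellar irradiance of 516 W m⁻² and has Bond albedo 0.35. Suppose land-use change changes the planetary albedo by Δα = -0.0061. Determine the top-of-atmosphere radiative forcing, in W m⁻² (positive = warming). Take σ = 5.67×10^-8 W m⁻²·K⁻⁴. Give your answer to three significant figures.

ΔF = −(S/4)Δα = −(516.0/4)×(-0.0061) = 0.7869 W m⁻².

0.787 W m⁻²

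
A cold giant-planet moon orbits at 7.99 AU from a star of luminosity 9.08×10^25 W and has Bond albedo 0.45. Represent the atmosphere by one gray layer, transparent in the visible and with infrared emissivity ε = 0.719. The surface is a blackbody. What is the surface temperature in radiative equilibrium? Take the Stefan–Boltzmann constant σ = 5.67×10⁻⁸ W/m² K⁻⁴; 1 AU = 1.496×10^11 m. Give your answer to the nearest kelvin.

Orbital distance: d = 7.99 AU = 1.195×10^12 m.
Spreading L over a sphere of radius d: S = 9.08×10^25/(4π·1.20×10^12²) = 5.057 W/m².
At the top of the atmosphere, σT_e⁴ = S(1−α)/4 = 0.6954 W/m², giving T_e = 59.18 K.
For a single slab of emissivity ε, T_s⁴ = 2T_e⁴/(2−ε); thus T_s = 59.18·(1.561)^(1/4) = 66.15 K.

66 kelvin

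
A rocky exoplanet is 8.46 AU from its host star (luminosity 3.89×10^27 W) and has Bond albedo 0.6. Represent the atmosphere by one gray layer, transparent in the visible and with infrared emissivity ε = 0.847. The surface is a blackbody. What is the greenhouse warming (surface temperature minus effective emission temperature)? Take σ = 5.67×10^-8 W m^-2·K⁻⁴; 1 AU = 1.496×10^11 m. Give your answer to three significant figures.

Orbital distance: d = 8.46 AU = 1.266×10^12 m.
Flux at the orbit: S = L/(4πd²) = 3.89×10^27/(4π·(1.27×10^12)²) = 193.3 W m^-2.
Effective emission temperature (TOA balance): σT_e⁴ = S(1−α)/4 = 19.33 W m^-2 → T_e = 135.9 K.
For a single slab of emissivity ε, T_s⁴ = 2T_e⁴/(2−ε); thus T_s = 135.9·(1.735)^(1/4) = 155.9 K.
The atmosphere warms the surface by 20.06 K.

20.1 K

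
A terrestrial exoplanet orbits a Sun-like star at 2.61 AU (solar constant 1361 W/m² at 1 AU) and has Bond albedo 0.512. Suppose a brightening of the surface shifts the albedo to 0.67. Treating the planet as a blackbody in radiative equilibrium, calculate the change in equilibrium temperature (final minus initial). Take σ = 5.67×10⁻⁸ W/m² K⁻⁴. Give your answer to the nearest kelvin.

-13 kelvin

By the inverse-square law, S = 1361/2.61² = 199.8 W/m².
Initial: T₁ = [S(1−0.512)/(4σ)]^(1/4) = 144.0 K.
After:  T₂ = [199.8·0.33/(4σ)]^(1/4) = 130.6 K.
Change: 130.6 − 144.0 = -13.42 K.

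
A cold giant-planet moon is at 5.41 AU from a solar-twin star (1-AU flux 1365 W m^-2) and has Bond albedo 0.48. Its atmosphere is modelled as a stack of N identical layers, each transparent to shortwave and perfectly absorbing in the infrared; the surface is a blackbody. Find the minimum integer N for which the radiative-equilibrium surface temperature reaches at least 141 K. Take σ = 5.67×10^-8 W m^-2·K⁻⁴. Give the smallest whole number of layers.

Irradiance scales as 1/d², so S = 1365 W m^-2 × (1/5.41)² = 46.64 W m^-2.
The effective emission temperature is T_e = [S(1−α)/(4σ)]^¼ = 101.7 K.
Need (N+1)T_e⁴ ≥ T_s⁴, i.e. N+1 ≥ (141/101.7)⁴ = 3.696.
Rounding up, N = 3.

3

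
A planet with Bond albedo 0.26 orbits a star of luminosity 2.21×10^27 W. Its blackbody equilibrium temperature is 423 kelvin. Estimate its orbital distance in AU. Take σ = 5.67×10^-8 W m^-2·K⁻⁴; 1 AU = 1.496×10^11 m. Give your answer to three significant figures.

0.895 AU

The flux needed for this T is 4σT⁴/(1−0.26) = 9812 W m^-2.
Then d = [L/(4πS)]^(1/2) = 1.339×10^11 m, i.e. 0.8949 AU.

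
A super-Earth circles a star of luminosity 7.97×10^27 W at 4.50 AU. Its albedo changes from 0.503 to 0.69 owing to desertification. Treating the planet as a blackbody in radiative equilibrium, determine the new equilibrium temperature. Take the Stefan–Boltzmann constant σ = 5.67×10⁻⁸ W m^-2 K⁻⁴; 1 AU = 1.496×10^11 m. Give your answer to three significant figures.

d = 4.50 × 1.496×10^11 m = 6.732×10^11 m.
Flux at the orbit: S = L/(4πd²) = 7.97×10^27/(4π·(6.73×10^11)²) = 1399 W m^-2.
With the new albedo, S(1−α₂)/4 = 108.5 W m^-2, so T₂ = 209.1 K.

209 K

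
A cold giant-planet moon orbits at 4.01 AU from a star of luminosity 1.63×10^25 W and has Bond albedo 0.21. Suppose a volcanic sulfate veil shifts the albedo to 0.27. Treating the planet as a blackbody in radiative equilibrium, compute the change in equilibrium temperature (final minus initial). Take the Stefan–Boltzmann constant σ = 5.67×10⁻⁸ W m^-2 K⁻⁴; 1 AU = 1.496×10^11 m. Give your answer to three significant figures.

-1.16 kelvin

Orbital distance: d = 4.01 AU = 5.999×10^11 m.
Spreading L over a sphere of radius d: S = 1.63×10^25/(4π·6.00×10^11²) = 3.604 W m^-2.
Before: T₁ = [3.604·0.79/(4σ)]^(1/4) = 59.53 K.
With α = 0.27, T₂ = 58.36 K.
ΔT = T₂ − T₁ = -1.164 K.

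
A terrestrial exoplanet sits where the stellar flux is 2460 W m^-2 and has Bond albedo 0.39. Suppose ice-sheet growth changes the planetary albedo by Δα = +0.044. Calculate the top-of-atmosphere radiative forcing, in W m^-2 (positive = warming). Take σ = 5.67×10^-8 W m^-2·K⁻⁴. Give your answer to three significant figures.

-27.1 W m^-2

The change in absorbed flux is Δ[S(1−α)/4] = −SΔα/4 = -27.06 W m^-2.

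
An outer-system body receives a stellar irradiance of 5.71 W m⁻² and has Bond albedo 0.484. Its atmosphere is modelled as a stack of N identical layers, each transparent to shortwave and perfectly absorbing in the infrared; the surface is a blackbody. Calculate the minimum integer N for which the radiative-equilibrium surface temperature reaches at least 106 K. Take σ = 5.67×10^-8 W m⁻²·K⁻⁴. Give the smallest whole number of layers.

9

The effective emission temperature is T_e = [S(1−α)/(4σ)]^¼ = 60.04 K.
Need (N+1)T_e⁴ ≥ T_s⁴, i.e. N+1 ≥ (106/60.04)⁴ = 9.718.
Rounding up, N = 9.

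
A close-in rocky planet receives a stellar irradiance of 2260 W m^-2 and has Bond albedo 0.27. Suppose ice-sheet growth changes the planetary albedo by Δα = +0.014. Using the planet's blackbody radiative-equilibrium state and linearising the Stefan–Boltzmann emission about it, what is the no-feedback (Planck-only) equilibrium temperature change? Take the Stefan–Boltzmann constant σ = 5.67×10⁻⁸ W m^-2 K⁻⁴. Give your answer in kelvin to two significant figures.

-1.4 K

The baseline emission temperature is T_e = 292.0 K.
The change in absorbed flux is Δ[S(1−α)/4] = −SΔα/4 = -7.910 W m^-2.
Linearising σT⁴ gives d(σT⁴)/dT = 4σT_e³ = 5.649 W m^-2 per K.
Hence the no-feedback warming is ΔF/(4σT_e³) = -1.40 K.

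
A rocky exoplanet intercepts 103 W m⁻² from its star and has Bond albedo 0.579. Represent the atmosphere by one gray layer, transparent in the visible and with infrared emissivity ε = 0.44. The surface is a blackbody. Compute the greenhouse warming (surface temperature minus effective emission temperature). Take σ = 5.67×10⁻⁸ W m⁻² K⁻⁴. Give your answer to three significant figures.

7.54 K

At the top of the atmosphere, σT_e⁴ = S(1−α)/4 = 10.84 W m⁻², giving T_e = 117.6 K.
Surface balance with a leaky layer gives σT_s⁴ = σT_e⁴·2/(2−ε), so T_s = T_e·[2/(2−0.44)]^(1/4) = 125.1 K.
Greenhouse warming: T_s − T_e = 7.536 K.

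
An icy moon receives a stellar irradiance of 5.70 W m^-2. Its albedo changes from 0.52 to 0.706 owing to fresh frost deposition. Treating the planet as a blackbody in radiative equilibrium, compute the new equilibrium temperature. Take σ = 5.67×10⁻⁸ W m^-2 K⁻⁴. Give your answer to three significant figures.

With the new albedo, S(1−α₂)/4 = 0.4190 W m^-2, so T₂ = 52.14 K.

52.1 kelvin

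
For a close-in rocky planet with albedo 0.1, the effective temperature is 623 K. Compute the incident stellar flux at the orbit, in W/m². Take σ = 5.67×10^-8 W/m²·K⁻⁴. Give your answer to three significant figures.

Invert the energy balance for S: S = 4σT⁴/(1−α).
The emitted flux is σT⁴ = 8542 W/m².
S = 4·8542/0.9 = 37960 W/m².

38000 W/m²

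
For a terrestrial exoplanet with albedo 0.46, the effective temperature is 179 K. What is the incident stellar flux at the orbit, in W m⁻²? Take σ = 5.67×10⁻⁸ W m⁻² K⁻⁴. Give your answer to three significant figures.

From S(1−α)/4 = σT⁴: S = 4σT⁴/(1−α).
The emitted flux is σT⁴ = 58.21 W m⁻².
So S = 4×58.21/(1−0.46) = 431.2 W m⁻².

431 W m⁻²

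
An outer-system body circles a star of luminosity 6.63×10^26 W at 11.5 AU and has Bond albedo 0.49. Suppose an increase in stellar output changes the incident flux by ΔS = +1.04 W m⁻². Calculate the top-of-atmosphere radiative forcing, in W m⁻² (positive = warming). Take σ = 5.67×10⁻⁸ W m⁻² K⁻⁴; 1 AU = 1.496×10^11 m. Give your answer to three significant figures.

Orbital distance: d = 11.5 AU = 1.720×10^12 m.
Flux at the orbit: S = L/(4πd²) = 6.63×10^26/(4π·(1.72×10^12)²) = 17.83 W m⁻².
TOA radiative forcing: ΔF = (1−α)ΔS/4 = 0.51·(+1.04)/4 = 0.1326 W m⁻².

0.133 W m⁻²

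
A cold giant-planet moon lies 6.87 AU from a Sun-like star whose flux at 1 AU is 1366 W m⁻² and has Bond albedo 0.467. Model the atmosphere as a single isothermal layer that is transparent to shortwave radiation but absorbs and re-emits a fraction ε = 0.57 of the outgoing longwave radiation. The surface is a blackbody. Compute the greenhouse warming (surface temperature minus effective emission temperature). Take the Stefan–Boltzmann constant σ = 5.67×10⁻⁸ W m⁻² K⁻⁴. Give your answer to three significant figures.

7.94 K

Irradiance scales as 1/d², so S = 1366 W m⁻² × (1/6.87)² = 28.94 W m⁻².
Effective emission temperature (TOA balance): σT_e⁴ = S(1−α)/4 = 3.857 W m⁻² → T_e = 90.81 K.
The surface balance (absorbed SW + ε·downward IR = σT_s⁴) with T_a⁴ = T_s⁴/2 reduces to T_s = T_e·[2/(2−ε)]^¼ = 98.76 K.
T_s − T_e = 98.76 − 90.81 = 7.945 K.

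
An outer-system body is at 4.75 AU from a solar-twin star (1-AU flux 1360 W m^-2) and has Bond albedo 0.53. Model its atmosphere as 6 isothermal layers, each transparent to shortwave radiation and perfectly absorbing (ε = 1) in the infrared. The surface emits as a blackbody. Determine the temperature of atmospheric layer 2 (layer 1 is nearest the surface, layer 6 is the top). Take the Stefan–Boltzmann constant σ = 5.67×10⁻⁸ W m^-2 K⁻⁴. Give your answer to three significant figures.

Irradiance scales as 1/d², so S = 1360 W m^-2 × (1/4.75)² = 60.28 W m^-2.
Top-of-atmosphere balance: σT_e⁴ = S(1−α)/4 = 7.083 W m^-2 → T_e = 105.7 K.
In the N-layer model, layer k (counted from the surface) has T_k = (N+1−k)^(1/4)·T_e.
With k = 2: T_2 = (6+1−2)^¼·105.7 K = 158.1 K.

158 kelvin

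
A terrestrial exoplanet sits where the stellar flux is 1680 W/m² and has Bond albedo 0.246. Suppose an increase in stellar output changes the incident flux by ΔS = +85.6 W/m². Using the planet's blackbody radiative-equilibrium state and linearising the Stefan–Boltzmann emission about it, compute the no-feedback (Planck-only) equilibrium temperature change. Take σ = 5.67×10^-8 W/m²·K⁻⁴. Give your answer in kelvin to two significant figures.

Reference equilibrium: T_e = [S(1−α)/(4σ)]^(1/4) = 273.4 K.
ΔF = Δ[S(1−α)]/4 = (1−0.246)·+85.6/4 = 16.14 W/m².
Linearising σT⁴ gives d(σT⁴)/dT = 4σT_e³ = 4.634 W/m² per K.
So ΔT₀ = 16.14/4.634 = 3.48 K.

3.5 kelvin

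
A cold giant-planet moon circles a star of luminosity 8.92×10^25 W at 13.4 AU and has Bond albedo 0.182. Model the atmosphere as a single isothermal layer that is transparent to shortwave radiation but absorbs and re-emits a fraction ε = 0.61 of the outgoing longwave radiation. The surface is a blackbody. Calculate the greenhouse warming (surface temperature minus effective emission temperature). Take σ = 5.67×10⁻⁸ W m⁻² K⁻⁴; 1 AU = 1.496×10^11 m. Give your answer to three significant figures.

4.78 K

Orbital distance: d = 13.4 AU = 2.005×10^12 m.
Spreading L over a sphere of radius d: S = 8.92×10^25/(4π·2.00×10^12²) = 1.766 W m⁻².
At the top of the atmosphere, σT_e⁴ = S(1−α)/4 = 0.3612 W m⁻², giving T_e = 50.24 K.
For a single slab of emissivity ε, T_s⁴ = 2T_e⁴/(2−ε); thus T_s = 50.24·(1.439)^(1/4) = 55.02 K.
The atmosphere warms the surface by 4.784 K.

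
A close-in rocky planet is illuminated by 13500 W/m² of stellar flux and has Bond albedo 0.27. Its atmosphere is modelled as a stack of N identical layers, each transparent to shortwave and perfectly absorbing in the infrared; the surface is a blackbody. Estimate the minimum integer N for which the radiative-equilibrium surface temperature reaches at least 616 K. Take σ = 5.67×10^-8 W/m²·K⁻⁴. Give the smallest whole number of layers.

3

OLR = S(1−α)/4 = 2464 W/m²; the top layer radiates at T_e = 456.6 K.
Since T_s⁴ = (N+1)T_e⁴, we need N ≥ (T_s/T_e)⁴ − 1 = 2.314.
Rounding up, N = 3.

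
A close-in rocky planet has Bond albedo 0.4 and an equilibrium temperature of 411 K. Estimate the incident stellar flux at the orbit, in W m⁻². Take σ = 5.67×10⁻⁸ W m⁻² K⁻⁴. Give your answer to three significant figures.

From S(1−α)/4 = σT⁴: S = 4σT⁴/(1−α).
The emitted flux is σT⁴ = 1618 W m⁻².
So S = 4×1618/(1−0.4) = 10790 W m⁻².

10800 W m⁻²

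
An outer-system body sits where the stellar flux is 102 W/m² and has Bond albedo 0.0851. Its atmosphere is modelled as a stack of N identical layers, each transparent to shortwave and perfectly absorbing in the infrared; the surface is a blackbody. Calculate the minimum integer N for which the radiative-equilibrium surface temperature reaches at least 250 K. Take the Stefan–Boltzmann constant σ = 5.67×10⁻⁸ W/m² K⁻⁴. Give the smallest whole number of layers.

9

Top-of-atmosphere balance: σT_e⁴ = S(1−α)/4 = 23.33 W/m² → T_e = 142.4 K.
Need (N+1)T_e⁴ ≥ T_s⁴, i.e. N+1 ≥ (250/142.4)⁴ = 9.494.
The minimum whole number is N = 9.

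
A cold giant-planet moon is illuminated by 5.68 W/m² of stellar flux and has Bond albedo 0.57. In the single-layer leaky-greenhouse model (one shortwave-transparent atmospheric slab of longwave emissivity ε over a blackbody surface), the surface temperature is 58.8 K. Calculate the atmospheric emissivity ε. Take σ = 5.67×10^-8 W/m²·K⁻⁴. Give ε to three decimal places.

First, T_e = [5.680·(1−0.57)/(4σ)]^(1/4) = 57.29 K.
Inverting T_s⁴ = 2T_e⁴/(2−ε): (T_e/T_s)⁴ = 0.9009, so ε = 2(1 − 0.9009) = 0.1983.

0.198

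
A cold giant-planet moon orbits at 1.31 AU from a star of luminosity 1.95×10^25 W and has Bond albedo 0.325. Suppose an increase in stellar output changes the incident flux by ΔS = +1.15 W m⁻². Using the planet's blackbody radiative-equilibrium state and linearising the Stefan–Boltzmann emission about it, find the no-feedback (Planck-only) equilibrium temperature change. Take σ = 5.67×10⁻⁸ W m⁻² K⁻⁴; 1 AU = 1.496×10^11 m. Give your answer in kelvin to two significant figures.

d = 1.31 × 1.496×10^11 m = 1.960×10^11 m.
S = L/(4πd²) = 40.40 W m⁻².
Unperturbed T_e = [40.40·(1−0.325)/(4σ)]^¼ = 104.7 K.
TOA radiative forcing: ΔF = (1−α)ΔS/4 = 0.675·(+1.15)/4 = 0.1941 W m⁻².
Linearising σT⁴ gives d(σT⁴)/dT = 4σT_e³ = 0.2604 W m⁻² per K.
Hence the no-feedback warming is ΔF/(4σT_e³) = 0.745 K.

0.75 K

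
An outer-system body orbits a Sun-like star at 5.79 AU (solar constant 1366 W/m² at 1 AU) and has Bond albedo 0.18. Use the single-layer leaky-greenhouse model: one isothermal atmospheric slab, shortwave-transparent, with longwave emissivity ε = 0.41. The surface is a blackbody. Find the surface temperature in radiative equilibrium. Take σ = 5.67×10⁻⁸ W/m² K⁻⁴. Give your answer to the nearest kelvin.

By the inverse-square law, S = 1366/5.79² = 40.75 W/m².
At the top of the atmosphere, σT_e⁴ = S(1−α)/4 = 8.353 W/m², giving T_e = 110.2 K.
The surface balance (absorbed SW + ε·downward IR = σT_s⁴) with T_a⁴ = T_s⁴/2 reduces to T_s = T_e·[2/(2−ε)]^¼ = 116.7 K.

117 kelvin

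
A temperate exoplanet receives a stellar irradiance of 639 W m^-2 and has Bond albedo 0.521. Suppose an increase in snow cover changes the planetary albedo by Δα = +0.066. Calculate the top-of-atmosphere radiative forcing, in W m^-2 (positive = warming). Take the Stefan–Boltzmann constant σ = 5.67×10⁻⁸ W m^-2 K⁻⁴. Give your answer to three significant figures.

-10.5 W m^-2

The change in absorbed flux is Δ[S(1−α)/4] = −SΔα/4 = -10.54 W m^-2.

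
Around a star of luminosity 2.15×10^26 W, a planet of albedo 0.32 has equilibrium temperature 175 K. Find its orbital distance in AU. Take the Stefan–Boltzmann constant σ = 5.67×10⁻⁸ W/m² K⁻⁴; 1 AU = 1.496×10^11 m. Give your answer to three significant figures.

1.56 AU

The flux needed for this T is 4σT⁴/(1−0.32) = 312.8 W/m².
S = L/(4πd²) → d = √(L/4πS) = √(2.15×10^26/(4π·312.8)) = 2.339×10^11 m = 1.563 AU.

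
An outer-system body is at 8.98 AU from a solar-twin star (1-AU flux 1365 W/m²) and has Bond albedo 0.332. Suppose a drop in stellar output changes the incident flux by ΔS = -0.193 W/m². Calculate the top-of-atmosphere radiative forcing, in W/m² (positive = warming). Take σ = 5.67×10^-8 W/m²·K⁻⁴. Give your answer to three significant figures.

-0.0322 W/m²

Irradiance scales as 1/d², so S = 1365 W/m² × (1/8.98)² = 16.93 W/m².
ΔF = Δ[S(1−α)]/4 = (1−0.332)·-0.193/4 = -0.03223 W/m².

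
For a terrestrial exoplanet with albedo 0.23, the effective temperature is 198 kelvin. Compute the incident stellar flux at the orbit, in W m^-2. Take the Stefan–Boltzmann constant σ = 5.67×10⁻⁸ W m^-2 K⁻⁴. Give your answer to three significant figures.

453 W m^-2

Invert the energy balance for S: S = 4σT⁴/(1−α).
σT⁴ = 5.67×10⁻⁸·(198)⁴ = 87.15 W m^-2.
So S = 4×87.15/(1−0.23) = 452.7 W m^-2.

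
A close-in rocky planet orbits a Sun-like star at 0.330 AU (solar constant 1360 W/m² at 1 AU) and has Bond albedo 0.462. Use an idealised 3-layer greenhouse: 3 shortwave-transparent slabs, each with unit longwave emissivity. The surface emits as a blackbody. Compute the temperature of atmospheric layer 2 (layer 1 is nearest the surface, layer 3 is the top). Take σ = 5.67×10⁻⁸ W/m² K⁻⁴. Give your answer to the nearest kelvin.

493 K

Flux at the orbit: S = 1360/(0.330)² = 12490 W/m².
The effective emission temperature is T_e = [S(1−α)/(4σ)]^¼ = 414.9 K.
In the N-layer model, layer k (counted from the surface) has T_k = (N+1−k)^(1/4)·T_e.
T_2 = (2)^(1/4)·414.9 = 493.4 K.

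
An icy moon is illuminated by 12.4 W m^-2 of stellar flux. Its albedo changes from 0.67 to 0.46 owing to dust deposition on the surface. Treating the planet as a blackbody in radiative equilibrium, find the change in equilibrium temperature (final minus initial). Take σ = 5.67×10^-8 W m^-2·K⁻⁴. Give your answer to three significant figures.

Before: T₁ = [12.40·0.33/(4σ)]^(1/4) = 65.17 K.
After:  T₂ = [12.40·0.54/(4σ)]^(1/4) = 73.71 K.
ΔT = T₂ − T₁ = 8.539 K.

8.54 K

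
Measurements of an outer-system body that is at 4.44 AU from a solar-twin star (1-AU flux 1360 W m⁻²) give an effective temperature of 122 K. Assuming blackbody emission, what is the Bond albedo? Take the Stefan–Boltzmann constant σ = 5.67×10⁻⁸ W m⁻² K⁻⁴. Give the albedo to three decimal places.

By the inverse-square law, S = 1360/4.44² = 68.99 W m⁻².
Rearranging the radiative balance, α = 1 − 4σT⁴/S.
σT⁴ = 12.56 W m⁻², so 4σT⁴ = 50.24 W m⁻².
Hence α = 1 − 50.24/68.99 = 0.2717.

0.272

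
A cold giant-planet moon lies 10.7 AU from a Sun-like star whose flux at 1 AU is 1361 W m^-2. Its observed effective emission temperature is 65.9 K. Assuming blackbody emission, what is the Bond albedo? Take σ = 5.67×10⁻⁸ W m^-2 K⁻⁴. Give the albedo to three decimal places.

Flux at the orbit: S = 1361/(10.7)² = 11.89 W m^-2.
Energy balance: S(1−α)/4 = σT⁴, so 1−α = 4σT⁴/S.
4σT⁴ = 4·5.67×10⁻⁸·(65.9)⁴ = 4.277 W m^-2.
1−α = 4.277/11.89 = 0.3598, so α = 0.6402.

0.640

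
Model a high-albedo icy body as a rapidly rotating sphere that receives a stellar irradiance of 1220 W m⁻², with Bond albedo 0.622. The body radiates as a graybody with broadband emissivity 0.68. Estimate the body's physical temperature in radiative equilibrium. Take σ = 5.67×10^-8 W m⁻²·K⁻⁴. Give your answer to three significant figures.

234 K

Averaging over the sphere, the absorbed flux is S(1−α)/4 = 115.3 W m⁻².
Equating to εσT⁴ with ε = 0.68: T = (115.3/0.68σ)^(1/4) = 233.8 K.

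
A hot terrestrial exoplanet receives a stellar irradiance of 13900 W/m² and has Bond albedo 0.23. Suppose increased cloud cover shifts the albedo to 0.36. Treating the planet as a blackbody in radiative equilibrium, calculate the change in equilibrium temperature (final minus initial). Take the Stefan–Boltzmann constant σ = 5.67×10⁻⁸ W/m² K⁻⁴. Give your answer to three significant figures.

With α = 0.23, T₁ = 466.1 K.
After:  T₂ = [13900·0.64/(4σ)]^(1/4) = 445.0 K.
Change: 445.0 − 466.1 = -21.06 K.

-21.1 kelvin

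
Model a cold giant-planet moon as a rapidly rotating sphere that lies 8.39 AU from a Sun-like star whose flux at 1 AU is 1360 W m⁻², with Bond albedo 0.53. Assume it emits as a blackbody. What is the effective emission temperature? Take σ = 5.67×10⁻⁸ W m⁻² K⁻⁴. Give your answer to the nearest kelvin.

Flux at the orbit: S = 1360/(8.39)² = 19.32 W m⁻².
The planet absorbs (1−α)S over its disc πR² and re-emits over 4πR², so the mean absorbed flux is (1−0.53)·19.32/4 = 2.270 W m⁻².
Balancing against σT⁴: T = (2.270/5.67×10⁻⁸)^(1/4) = 79.55 K.

80 K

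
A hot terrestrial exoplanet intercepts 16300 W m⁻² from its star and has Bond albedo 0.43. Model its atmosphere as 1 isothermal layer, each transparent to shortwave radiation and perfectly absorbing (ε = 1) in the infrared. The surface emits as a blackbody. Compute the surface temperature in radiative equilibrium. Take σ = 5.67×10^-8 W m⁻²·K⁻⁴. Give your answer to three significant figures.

The effective emission temperature is T_e = [S(1−α)/(4σ)]^¼ = 449.9 K.
For an N-layer opaque stack, T_s⁴ = (N+1)T_e⁴, hence T_s = (2)^(1/4)×449.9 K = 535.0 K.

535 K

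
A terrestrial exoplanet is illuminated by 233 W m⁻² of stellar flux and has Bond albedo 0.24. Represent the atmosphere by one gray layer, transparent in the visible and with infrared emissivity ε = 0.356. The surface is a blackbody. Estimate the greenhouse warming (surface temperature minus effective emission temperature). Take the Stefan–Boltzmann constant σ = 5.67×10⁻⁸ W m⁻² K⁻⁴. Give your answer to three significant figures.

At the top of the atmosphere, σT_e⁴ = S(1−α)/4 = 44.27 W m⁻², giving T_e = 167.2 K.
For a single slab of emissivity ε, T_s⁴ = 2T_e⁴/(2−ε); thus T_s = 167.2·(1.217)^(1/4) = 175.6 K.
The atmosphere warms the surface by 8.395 K.

8.40 K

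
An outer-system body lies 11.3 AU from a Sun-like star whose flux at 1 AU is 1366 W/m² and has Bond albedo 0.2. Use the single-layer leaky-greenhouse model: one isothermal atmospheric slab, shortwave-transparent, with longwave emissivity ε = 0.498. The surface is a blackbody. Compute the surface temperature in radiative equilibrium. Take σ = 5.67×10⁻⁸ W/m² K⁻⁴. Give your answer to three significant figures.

84.2 kelvin

Irradiance scales as 1/d², so S = 1366 W/m² × (1/11.3)² = 10.70 W/m².
At the top of the atmosphere, σT_e⁴ = S(1−α)/4 = 2.140 W/m², giving T_e = 78.38 K.
Surface balance with a leaky layer gives σT_s⁴ = σT_e⁴·2/(2−ε), so T_s = T_e·[2/(2−0.498)]^(1/4) = 84.19 K.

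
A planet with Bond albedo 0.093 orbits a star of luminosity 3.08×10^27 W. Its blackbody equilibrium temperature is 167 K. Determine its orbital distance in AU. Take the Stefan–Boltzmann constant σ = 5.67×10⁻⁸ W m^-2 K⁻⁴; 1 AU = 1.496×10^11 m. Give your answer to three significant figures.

7.50 AU

Required flux: S = 4σT⁴/(1−α) = 194.5 W m^-2.
S = L/(4πd²) → d = √(L/4πS) = √(3.08×10^27/(4π·194.5)) = 1.123×10^12 m = 7.504 AU.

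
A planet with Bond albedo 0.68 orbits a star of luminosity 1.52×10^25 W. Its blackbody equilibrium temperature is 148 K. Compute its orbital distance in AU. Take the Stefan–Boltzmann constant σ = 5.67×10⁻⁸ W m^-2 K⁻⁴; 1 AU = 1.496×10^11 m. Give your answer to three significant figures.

0.399 AU

Energy balance gives S = 4σT⁴/(1−α) = 340.0 W m^-2.
Then d = [L/(4πS)]^(1/2) = 5.964×10^10 m, i.e. 0.3987 AU.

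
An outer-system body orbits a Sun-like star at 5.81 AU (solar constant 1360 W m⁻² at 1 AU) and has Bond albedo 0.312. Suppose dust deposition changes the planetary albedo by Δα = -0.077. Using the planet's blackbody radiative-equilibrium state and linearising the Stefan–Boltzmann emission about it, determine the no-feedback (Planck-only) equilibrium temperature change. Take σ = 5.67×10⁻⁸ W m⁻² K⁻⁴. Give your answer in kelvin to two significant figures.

Flux at the orbit: S = 1360/(5.81)² = 40.29 W m⁻².
Reference equilibrium: T_e = [S(1−α)/(4σ)]^(1/4) = 105.1 K.
The change in absorbed flux is Δ[S(1−α)/4] = −SΔα/4 = 0.7756 W m⁻².
The Planck feedback parameter is 4σT_e³ = 0.2636 W m⁻²/K.
Hence the no-feedback warming is ΔF/(4σT_e³) = 2.94 K.

2.9 kelvin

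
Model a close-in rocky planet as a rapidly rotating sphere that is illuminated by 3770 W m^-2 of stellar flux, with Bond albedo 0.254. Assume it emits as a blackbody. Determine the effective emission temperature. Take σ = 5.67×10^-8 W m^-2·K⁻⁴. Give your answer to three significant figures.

334 K

The planet absorbs (1−α)S over its disc πR² and re-emits over 4πR², so the mean absorbed flux is (1−0.254)·3770/4 = 703.1 W m^-2.
Set σT⁴ = 703.1 → T = (703.1/σ)^(1/4) = 333.7 K.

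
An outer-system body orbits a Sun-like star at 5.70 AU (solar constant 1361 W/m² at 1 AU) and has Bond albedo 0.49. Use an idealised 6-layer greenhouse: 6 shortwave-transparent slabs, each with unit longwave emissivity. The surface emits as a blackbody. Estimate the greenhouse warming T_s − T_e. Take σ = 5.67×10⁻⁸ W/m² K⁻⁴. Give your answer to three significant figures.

61.7 K

Irradiance scales as 1/d², so S = 1361 W/m² × (1/5.70)² = 41.89 W/m².
The effective emission temperature is T_e = [S(1−α)/(4σ)]^¼ = 98.52 K.
Surface: T_s = (7)^¼·T_e = 160.2 K.
So the greenhouse effect raises the surface by 160.2 − 98.52 = 61.73 K.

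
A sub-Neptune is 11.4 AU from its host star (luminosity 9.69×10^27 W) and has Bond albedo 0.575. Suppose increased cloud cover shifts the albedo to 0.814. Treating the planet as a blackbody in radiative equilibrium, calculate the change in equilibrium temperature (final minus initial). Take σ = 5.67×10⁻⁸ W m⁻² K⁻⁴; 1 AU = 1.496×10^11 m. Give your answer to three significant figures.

-27.9 K

d = 11.4 × 1.496×10^11 m = 1.705×10^12 m.
Flux at the orbit: S = L/(4πd²) = 9.69×10^27/(4π·(1.71×10^12)²) = 265.1 W m⁻².
Initial: T₁ = [S(1−0.575)/(4σ)]^(1/4) = 149.3 K.
After:  T₂ = [265.1·0.186/(4σ)]^(1/4) = 121.4 K.
ΔT = T₂ − T₁ = -27.87 K.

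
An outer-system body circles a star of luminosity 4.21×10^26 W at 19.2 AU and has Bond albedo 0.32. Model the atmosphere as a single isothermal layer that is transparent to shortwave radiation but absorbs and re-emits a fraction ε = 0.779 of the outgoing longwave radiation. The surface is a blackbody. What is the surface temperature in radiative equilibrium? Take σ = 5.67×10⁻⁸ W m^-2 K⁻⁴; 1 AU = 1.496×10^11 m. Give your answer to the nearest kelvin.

d = 19.2 × 1.496×10^11 m = 2.872×10^12 m.
Spreading L over a sphere of radius d: S = 4.21×10^26/(4π·2.87×10^12²) = 4.061 W m^-2.
Effective emission temperature (TOA balance): σT_e⁴ = S(1−α)/4 = 0.6903 W m^-2 → T_e = 59.07 K.
Surface balance with a leaky layer gives σT_s⁴ = σT_e⁴·2/(2−ε), so T_s = T_e·[2/(2−0.779)]^(1/4) = 66.83 K.

67 K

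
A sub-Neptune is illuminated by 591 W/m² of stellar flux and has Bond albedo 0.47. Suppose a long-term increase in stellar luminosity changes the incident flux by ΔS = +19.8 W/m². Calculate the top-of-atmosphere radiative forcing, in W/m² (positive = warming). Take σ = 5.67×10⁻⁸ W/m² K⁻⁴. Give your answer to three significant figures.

2.62 W/m²

Only a fraction (1−α) is absorbed and it's spread over 4πR², so ΔF = (1−α)ΔS/4 = 2.624 W/m².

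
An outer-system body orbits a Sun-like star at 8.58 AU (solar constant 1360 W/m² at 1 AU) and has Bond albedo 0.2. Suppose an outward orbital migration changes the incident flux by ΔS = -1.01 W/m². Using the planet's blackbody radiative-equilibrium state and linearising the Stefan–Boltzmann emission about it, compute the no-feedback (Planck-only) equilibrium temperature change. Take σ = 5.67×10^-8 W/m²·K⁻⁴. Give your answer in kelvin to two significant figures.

-1.2 kelvin

By the inverse-square law, S = 1360/8.58² = 18.47 W/m².
Unperturbed T_e = [18.47·(1−0.2)/(4σ)]^¼ = 89.85 K.
ΔF = Δ[S(1−α)]/4 = (1−0.2)·-1.01/4 = -0.2020 W/m².
Linearising σT⁴ gives d(σT⁴)/dT = 4σT_e³ = 0.1645 W/m² per K.
Hence the no-feedback warming is ΔF/(4σT_e³) = -1.23 K.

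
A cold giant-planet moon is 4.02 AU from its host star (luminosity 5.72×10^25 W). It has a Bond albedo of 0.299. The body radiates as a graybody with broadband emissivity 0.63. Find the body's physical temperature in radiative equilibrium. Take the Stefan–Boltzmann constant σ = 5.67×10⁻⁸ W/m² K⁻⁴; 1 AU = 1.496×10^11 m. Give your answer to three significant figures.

88.6 K

Orbital distance: d = 4.02 AU = 6.014×10^11 m.
Spreading L over a sphere of radius d: S = 5.72×10^25/(4π·6.01×10^11²) = 12.59 W/m².
Absorbed flux (global mean): S(1−α)/4 = 12.59·0.701/4 = 2.206 W/m².
Equating to εσT⁴ with ε = 0.63: T = (2.206/0.63σ)^(1/4) = 88.64 K.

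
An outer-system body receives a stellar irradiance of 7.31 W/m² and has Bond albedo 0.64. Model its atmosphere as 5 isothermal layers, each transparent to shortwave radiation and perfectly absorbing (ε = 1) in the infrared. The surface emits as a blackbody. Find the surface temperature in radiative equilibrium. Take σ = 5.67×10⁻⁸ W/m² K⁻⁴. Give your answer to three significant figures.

Top-of-atmosphere balance: σT_e⁴ = S(1−α)/4 = 0.6579 W/m² → T_e = 58.36 K.
With N = 5 opaque layers, T_s = (N+1)^(1/4)·T_e = 6^(1/4)·58.36 = 91.34 K.

91.3 K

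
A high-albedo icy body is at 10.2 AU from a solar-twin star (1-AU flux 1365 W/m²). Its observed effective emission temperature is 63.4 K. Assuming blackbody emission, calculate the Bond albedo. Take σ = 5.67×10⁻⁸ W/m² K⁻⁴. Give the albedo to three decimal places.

0.721

Flux at the orbit: S = 1365/(10.2)² = 13.12 W/m².
Rearranging the radiative balance, α = 1 − 4σT⁴/S.
σT⁴ = 0.9161 W/m², so 4σT⁴ = 3.664 W/m².
Hence α = 1 − 3.664/13.12 = 0.7207.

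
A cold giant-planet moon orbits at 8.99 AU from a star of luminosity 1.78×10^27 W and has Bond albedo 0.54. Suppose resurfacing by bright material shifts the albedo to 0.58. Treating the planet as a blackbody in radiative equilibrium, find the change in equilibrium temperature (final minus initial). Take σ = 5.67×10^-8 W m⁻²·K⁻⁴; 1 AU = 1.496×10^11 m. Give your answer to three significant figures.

Orbital distance: d = 8.99 AU = 1.345×10^12 m.
Flux at the orbit: S = L/(4πd²) = 1.78×10^27/(4π·(1.34×10^12)²) = 78.31 W m⁻².
Initial: T₁ = [S(1−0.54)/(4σ)]^(1/4) = 112.3 K.
With α = 0.58, T₂ = 109.7 K.
Change: 109.7 − 112.3 = -2.524 K.

-2.52 K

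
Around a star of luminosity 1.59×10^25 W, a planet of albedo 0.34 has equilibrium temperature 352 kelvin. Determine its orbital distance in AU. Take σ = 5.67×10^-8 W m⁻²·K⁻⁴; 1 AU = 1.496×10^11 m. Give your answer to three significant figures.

Energy balance gives S = 4σT⁴/(1−α) = 5276 W m⁻².
Then d = [L/(4πS)]^(1/2) = 1.549×10^10 m, i.e. 0.1035 AU.

0.104 AU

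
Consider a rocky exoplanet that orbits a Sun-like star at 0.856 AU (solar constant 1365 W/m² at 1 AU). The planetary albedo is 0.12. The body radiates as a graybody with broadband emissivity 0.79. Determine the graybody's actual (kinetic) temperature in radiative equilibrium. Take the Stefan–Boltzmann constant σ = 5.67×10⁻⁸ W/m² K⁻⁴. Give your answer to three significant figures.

309 K

Flux at the orbit: S = 1365/(0.856)² = 1863 W/m².
Averaging over the sphere, the absorbed flux is S(1−α)/4 = 409.8 W/m².
Equating to εσT⁴ with ε = 0.79: T = (409.8/0.79σ)^(1/4) = 309.3 K.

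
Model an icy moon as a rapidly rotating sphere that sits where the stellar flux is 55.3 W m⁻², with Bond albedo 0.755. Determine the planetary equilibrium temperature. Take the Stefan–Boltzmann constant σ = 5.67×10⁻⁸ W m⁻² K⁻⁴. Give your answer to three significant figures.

Absorbed flux (global mean): S(1−α)/4 = 55.30·0.245/4 = 3.387 W m⁻².
Set σT⁴ = 3.387 → T = (3.387/σ)^(1/4) = 87.91 K.

87.9 kelvin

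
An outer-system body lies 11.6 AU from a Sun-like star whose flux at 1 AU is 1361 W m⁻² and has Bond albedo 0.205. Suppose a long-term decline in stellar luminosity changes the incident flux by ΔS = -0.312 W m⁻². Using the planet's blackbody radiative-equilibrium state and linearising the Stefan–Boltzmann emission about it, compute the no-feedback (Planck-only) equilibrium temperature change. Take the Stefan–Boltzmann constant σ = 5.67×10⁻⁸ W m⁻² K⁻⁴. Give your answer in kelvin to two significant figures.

By the inverse-square law, S = 1361/11.6² = 10.11 W m⁻².
Reference equilibrium: T_e = [S(1−α)/(4σ)]^(1/4) = 77.16 K.
Only a fraction (1−α) is absorbed and it's spread over 4πR², so ΔF = (1−α)ΔS/4 = -0.06201 W m⁻².
Planck response: λ_P = 4σT_e³ = 4·5.67×10⁻⁸·(77.16)³ = 0.1042 W m⁻²/K.
ΔT₀ = ΔF/λ_P = -0.06201/0.1042 = -0.595 K.

-0.60 K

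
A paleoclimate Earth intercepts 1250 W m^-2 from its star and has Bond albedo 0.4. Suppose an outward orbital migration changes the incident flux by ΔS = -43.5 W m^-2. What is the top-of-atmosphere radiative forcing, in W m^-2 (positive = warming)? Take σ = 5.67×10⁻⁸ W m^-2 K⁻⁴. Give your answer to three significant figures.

-6.52 W m^-2

TOA radiative forcing: ΔF = (1−α)ΔS/4 = 0.6·(-43.5)/4 = -6.525 W m^-2.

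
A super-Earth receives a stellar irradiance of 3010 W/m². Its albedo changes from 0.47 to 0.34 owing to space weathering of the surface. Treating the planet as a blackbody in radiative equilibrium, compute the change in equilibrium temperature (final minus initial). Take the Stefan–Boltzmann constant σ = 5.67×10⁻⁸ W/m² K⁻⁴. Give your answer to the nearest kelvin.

16 K

Before: T₁ = [3010·0.53/(4σ)]^(1/4) = 289.6 K.
With α = 0.34, T₂ = 305.9 K.
Change: 305.9 − 289.6 = 16.33 K.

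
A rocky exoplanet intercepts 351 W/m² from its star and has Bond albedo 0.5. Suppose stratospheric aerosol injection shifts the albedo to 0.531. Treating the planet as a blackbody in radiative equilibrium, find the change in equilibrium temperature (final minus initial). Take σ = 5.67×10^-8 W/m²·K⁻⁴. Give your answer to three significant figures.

With α = 0.5, T₁ = 166.8 K.
With α = 0.531, T₂ = 164.1 K.
Change: 164.1 − 166.8 = -2.648 K.

-2.65 K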